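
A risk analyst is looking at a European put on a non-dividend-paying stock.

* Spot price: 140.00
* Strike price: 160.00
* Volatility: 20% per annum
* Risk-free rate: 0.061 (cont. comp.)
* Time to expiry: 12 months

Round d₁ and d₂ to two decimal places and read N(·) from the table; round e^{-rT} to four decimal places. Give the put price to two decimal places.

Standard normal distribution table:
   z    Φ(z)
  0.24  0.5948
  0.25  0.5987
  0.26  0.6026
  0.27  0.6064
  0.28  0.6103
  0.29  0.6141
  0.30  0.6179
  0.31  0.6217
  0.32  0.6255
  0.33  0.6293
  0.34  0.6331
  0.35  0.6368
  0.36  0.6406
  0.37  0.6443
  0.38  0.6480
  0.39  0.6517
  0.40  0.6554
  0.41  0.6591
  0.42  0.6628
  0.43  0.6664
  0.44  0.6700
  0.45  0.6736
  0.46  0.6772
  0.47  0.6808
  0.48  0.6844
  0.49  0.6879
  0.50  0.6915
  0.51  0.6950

σ√T = 0.2·√1 = 0.2000
ln(S/K) + (r + σ²/2)T = ln(140/160) + (0.061 + 0.2²/2)·1 = -0.1335 + 0.0810 = -0.0525
d₁ = -0.0525 / 0.2000 = -0.2627 → -0.26
d₂ = d₁ − σ√T = -0.2627 − 0.2000 = -0.4627 → -0.46
e^(−rT) = e^(−0.061·1) = 0.9408
N(−d₂) = N(0.46) = 0.6772;  N(−d₁) = N(0.26) = 0.6026
P = 160·0.9408·0.6772 − 140·0.6026 = 101.9376 − 84.3640 = 17.5736

17.57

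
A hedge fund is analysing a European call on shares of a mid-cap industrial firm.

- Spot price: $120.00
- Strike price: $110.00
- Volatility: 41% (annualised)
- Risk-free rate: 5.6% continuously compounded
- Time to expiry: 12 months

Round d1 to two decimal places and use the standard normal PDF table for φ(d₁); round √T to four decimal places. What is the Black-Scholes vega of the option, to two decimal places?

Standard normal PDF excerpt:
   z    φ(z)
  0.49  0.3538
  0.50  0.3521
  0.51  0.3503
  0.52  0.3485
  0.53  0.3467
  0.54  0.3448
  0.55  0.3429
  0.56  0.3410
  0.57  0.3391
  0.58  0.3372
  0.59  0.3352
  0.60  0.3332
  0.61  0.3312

T = 1;  σ√T = 0.4100
d₁ = [ln(120/110) + (0.056 + 0.41²/2)·1] / 0.4100 = [0.0870 + 0.1400] / 0.4100 = 0.5538 ⇒ 0.55
√T = √1 = 1.0000
φ(d₁) = φ(0.55) = 0.3429
vega = S·φ(d₁)·√T = 120·0.3429·1.0000 = 41.1480

41.15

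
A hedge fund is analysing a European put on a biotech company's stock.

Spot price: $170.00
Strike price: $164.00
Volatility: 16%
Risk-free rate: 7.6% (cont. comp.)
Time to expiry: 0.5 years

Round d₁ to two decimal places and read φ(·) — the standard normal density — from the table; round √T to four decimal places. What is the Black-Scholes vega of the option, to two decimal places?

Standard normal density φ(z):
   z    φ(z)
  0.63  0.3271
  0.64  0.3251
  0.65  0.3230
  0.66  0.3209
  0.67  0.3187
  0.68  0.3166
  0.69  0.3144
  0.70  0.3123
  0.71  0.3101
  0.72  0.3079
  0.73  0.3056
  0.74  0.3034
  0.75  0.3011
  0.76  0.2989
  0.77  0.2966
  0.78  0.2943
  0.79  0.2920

T = 0.5;  σ√T = 0.1131
d₁ = [ln(170/164) + (0.076 + 0.16²/2)·0.5] / 0.1131 = [0.0359 + 0.0444] / 0.1131 = 0.7100 ⇒ 0.71
√T = √0.5 = 0.7071
φ(d₁) = φ(0.71) = 0.3101
vega = S·φ(d₁)·√T = 170·0.3101·0.7071 = 37.2762

37.28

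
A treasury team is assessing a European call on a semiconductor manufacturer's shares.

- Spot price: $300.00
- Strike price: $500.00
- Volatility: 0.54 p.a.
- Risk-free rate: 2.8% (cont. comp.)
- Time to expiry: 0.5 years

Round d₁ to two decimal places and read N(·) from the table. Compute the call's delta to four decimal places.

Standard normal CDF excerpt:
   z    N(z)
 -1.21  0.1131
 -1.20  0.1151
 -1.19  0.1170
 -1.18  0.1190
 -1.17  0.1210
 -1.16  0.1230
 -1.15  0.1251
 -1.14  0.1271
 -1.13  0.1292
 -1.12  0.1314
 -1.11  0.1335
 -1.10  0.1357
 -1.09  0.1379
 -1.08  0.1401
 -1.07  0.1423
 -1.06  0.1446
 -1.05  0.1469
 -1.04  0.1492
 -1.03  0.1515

0.1335

σ√T = 0.54·√0.5 = 0.3818
d₁ = [ln(300/500) + (0.028 + ½·0.54²)·0.5] / (σ√T) = (-0.5108 + 0.0869) / 0.3818 = -1.1102 ≈ -1.11
N(d₁) = N(-1.11) = 0.1335
Δ_call = N(d₁) = 0.1335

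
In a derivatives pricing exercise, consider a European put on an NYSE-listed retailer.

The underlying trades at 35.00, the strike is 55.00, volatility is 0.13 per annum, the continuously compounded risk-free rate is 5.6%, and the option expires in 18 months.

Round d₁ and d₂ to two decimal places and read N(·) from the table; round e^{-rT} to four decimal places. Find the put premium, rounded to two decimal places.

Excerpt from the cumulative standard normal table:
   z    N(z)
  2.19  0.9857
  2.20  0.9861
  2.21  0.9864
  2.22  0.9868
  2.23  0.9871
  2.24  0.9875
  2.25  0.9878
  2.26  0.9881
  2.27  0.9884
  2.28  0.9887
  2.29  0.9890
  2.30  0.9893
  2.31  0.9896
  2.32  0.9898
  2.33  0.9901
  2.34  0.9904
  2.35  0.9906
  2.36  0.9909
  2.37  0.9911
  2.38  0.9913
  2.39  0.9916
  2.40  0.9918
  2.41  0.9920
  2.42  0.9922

T = 1.5;  σ√T = 0.1592
ln(S/K) + (r + σ²/2)T = ln(35/55) + (0.056 + 0.13²/2)·1.5 = -0.4520 + 0.0967 = -0.3553
d₁ = -0.3553 / 0.1592 = -2.2316 ≈ -2.23
d₂ = d₁ − σ√T = -2.2316 − 0.1592 = -2.3908 ≈ -2.39
exp(−rT) = exp(−0.056·1.5) = 0.9194
P = 55·0.9194·N(2.39) − 35·N(2.23) = 55·0.9194·0.9916 − 35·0.9871 = 50.1422 − 34.5485 = 15.5937

15.59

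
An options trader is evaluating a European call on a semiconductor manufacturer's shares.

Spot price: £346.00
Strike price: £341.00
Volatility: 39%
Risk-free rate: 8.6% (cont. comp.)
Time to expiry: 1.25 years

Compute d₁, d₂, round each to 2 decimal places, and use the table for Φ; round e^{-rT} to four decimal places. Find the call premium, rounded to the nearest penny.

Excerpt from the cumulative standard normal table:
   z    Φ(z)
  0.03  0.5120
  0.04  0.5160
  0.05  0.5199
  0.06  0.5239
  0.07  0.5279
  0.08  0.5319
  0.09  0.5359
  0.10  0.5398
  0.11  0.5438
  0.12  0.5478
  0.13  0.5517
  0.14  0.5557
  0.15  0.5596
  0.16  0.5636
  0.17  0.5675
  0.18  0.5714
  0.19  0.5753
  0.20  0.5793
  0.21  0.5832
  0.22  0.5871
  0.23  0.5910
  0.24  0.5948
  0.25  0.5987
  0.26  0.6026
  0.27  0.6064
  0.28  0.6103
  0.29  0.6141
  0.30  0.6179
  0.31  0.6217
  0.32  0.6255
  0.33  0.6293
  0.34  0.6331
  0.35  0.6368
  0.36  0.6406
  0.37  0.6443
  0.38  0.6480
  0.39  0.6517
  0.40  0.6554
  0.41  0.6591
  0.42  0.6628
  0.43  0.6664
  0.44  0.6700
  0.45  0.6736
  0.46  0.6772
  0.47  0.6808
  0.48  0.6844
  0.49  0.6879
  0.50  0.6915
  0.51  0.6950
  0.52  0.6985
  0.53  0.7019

£78.81

σ√T = 0.39 × 1.1180 = 0.4360
d₁ = [ln(346/341) + (0.086 + 0.39²/2)·1.25] / 0.4360 = [0.0146 + 0.2026] / 0.4360 = 0.4979 ⇒ 0.50
d₂ = d₁ − σ√T = 0.4979 − 0.4360 = 0.0619 ⇒ 0.06
e^(−rT) = e^(−0.086·1.25) = 0.8981
C = 346·N(0.50) − 341·0.8981·N(0.06) = 346·0.6915 − 341·0.8981·0.5239 = 239.2590 − 160.4455 = 78.8135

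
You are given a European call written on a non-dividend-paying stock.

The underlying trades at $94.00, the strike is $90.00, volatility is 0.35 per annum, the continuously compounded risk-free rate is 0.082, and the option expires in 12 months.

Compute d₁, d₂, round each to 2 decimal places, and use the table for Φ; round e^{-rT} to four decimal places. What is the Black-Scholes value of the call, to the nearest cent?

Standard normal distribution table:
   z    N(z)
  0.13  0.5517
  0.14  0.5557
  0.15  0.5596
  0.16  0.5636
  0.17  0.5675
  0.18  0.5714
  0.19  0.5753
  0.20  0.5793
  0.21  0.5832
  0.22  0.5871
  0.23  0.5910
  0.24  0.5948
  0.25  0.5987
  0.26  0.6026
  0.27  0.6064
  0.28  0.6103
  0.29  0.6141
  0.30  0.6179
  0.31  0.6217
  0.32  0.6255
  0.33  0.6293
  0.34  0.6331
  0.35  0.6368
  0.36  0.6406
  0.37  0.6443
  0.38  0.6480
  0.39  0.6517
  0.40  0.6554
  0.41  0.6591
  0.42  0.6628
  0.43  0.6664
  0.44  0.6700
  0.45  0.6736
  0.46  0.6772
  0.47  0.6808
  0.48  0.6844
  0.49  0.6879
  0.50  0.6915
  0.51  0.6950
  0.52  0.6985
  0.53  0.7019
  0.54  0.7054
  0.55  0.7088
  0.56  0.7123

T = 1;  σ√T = 0.3500
d₁ = [ln(94/90) + (0.082 + ½·0.35²)·1] / (σ√T) = (0.0435 + 0.1432) / 0.3500 = 0.5335 ⇒ 0.53
d₂ = 0.5335 − 0.3500 = 0.1835 ⇒ 0.18
e^(−rT) = e^(−0.082·1) = 0.9213
N(d₁) = N(0.53) = 0.7019;  N(d₂) = N(0.18) = 0.5714
C = 94·0.7019 − 90·0.9213·0.5714 = 65.9786 − 47.3788 = 18.5998

$18.60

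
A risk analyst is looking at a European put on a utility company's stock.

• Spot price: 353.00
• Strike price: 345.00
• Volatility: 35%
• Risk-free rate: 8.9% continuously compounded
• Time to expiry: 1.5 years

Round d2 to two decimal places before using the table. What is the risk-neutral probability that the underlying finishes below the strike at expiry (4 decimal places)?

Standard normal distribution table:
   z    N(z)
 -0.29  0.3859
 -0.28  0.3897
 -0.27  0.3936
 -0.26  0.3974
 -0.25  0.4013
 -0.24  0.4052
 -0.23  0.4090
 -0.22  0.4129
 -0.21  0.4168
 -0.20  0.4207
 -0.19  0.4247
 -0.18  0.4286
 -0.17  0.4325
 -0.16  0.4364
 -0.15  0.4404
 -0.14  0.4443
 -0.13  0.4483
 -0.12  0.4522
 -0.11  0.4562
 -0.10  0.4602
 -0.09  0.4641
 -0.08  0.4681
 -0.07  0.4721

σ√T = 0.35 × 1.2247 = 0.4287
ln(S/K) + (r + σ²/2)T = ln(353/345) + (0.089 + 0.35²/2)·1.5 = 0.0229 + 0.2254 = 0.2483
d₁ = 0.2483 / 0.4287 = 0.5792 ⇒ 0.58
d₂ = d₁ − σ√T = 0.5792 − 0.4287 = 0.1506 ⇒ 0.15
Pr(exercise) under Q = N(−d₂) = N(-0.15) = 0.4404

0.4404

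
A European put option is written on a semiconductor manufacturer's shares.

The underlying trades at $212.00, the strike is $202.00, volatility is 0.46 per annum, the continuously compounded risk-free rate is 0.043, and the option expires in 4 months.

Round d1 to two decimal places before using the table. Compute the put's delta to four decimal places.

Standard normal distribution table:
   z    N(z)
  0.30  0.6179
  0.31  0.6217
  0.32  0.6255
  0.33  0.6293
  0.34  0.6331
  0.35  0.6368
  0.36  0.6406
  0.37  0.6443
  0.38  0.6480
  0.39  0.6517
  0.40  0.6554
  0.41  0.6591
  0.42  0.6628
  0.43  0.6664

σ√T = 0.46·√0.3333 = 0.2656
ln(S/K) + (r + σ²/2)T = ln(212/202) + (0.043 + 0.46²/2)·0.3333 = 0.0483 + 0.0496 = 0.0979
d₁ = 0.0979 / 0.2656 = 0.3687 which rounds to 0.37
N(d₁) = N(0.37) = 0.6443
Δ_put = N(d₁) − 1 = 0.6443 − 1 = -0.3557

-0.3557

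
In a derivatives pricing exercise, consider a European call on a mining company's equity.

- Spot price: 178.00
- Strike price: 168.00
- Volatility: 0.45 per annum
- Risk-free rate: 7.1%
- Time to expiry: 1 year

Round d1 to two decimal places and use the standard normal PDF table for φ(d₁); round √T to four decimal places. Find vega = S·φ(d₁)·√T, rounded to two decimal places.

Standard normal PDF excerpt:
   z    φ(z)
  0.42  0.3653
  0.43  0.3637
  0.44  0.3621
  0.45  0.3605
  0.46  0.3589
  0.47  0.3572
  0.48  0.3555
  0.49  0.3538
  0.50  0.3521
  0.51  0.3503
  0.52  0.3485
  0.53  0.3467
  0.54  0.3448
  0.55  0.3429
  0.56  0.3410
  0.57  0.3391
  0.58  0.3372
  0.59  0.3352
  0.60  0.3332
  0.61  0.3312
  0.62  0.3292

σ√T = 0.45 × 1.0000 = 0.4500
d₁ = [ln(178/168) + (0.071 + ½·0.45²)·1] / (σ√T) = (0.0578 + 0.1723) / 0.4500 = 0.5113 which rounds to 0.51
√T = √1 = 1.0000
φ(d₁) = φ(0.51) = 0.3503
vega = S·φ(d₁)·√T = 178·0.3503·1.0000 = 62.3534

62.35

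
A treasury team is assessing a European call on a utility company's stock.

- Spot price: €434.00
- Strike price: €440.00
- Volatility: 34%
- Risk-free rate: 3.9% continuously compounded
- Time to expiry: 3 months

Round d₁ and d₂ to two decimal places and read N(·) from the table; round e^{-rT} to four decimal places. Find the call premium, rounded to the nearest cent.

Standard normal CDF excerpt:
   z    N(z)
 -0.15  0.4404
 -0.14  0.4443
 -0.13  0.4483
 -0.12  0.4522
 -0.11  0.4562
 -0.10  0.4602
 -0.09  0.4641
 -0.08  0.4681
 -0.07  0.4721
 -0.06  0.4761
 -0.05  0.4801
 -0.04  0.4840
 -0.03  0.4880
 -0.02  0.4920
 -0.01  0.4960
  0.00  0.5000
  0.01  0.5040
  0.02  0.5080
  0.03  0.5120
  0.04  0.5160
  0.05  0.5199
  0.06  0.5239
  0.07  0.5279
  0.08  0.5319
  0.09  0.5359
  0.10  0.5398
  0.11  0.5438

€28.59

T = 0.25;  σ√T = 0.1700
d₁ = [ln(434/440) + (0.039 + 0.34²/2)·0.25] / 0.1700 = [-0.0137 + 0.0242] / 0.1700 = 0.0616 ≈ 0.06
d₂ = d₁ − σ√T = 0.0616 − 0.1700 = -0.1084 ≈ -0.11
exp(−rT) = exp(−0.039·0.25) = 0.9903
N(d₁) = N(0.06) = 0.5239;  N(d₂) = N(-0.11) = 0.4562
C = 434·0.5239 − 440·0.9903·0.4562 = 227.3726 − 198.7809 = 28.5917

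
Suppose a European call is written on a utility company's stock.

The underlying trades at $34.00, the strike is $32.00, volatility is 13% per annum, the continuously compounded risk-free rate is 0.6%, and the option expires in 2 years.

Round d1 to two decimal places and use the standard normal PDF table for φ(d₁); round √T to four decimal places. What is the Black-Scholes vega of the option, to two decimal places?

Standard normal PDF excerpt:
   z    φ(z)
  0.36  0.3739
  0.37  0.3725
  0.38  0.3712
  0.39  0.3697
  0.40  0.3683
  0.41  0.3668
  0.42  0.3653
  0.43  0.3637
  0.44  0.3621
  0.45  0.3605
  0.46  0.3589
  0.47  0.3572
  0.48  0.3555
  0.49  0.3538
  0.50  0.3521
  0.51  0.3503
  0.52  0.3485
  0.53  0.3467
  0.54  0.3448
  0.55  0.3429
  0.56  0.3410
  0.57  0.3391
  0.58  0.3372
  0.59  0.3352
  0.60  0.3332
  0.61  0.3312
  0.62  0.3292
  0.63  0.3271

T = 2;  σ√T = 0.1838
d₁ = [ln(34/32) + (0.006 + 0.13²/2)·2] / 0.1838 = [0.0606 + 0.0289] / 0.1838 = 0.4869 ⇒ 0.49
√T = √2 = 1.4142
φ(d₁) = φ(0.49) = 0.3538
vega = S·φ(d₁)·√T = 34·0.3538·1.4142 = 17.0117

17.01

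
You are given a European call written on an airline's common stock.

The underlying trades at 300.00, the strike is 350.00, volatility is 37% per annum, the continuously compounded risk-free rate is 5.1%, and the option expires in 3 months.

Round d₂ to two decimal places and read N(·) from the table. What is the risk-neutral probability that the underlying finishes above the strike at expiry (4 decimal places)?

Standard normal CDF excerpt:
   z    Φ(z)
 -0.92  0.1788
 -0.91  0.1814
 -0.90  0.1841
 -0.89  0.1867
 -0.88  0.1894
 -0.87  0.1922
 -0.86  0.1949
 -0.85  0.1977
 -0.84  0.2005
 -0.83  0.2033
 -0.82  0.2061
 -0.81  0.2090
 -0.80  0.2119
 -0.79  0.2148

T = 0.25;  σ√T = 0.1850
d₁ = [ln(300/350) + (0.051 + ½·0.37²)·0.25] / (σ√T) = (-0.1542 + 0.0299) / 0.1850 = -0.6718 ⇒ -0.67
d₂ = -0.6718 − 0.1850 = -0.8568 ⇒ -0.86
Pr(exercise) under Q = N(d₂) = 0.1949

0.1949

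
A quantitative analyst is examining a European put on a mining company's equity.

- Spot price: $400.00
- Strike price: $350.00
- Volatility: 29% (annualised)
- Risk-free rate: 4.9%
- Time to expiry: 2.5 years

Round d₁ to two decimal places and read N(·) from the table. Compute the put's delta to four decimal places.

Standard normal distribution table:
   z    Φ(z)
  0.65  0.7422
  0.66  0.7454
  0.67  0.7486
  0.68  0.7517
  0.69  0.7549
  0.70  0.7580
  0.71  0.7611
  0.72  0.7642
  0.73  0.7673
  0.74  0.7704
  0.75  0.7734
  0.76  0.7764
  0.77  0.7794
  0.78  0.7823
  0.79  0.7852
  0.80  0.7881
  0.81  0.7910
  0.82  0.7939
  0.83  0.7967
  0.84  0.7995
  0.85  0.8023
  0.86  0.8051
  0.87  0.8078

σ√T = 0.29 × 1.5811 = 0.4585
ln(S/K) + (r + σ²/2)T = ln(400/350) + (0.049 + 0.29²/2)·2.5 = 0.1335 + 0.2276 = 0.3612
d₁ = 0.3612 / 0.4585 = 0.7876 ⇒ 0.79
N(d₁) = N(0.79) = 0.7852
Δ_put = N(d₁) − 1 = 0.7852 − 1 = -0.2148

-0.2148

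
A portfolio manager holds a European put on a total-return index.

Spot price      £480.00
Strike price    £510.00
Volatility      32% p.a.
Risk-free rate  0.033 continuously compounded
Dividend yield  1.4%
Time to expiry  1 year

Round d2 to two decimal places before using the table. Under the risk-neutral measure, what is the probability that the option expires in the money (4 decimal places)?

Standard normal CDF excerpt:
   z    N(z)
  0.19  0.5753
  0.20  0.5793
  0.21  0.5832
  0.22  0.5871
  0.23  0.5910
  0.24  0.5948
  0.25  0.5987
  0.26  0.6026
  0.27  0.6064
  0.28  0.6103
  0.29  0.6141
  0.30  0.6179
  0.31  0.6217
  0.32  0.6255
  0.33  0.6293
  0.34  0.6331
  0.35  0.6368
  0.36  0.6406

σ√T = 0.32·√1 = 0.3200
d₁ = [ln(480/510) + (0.033 − 0.014 + ½·0.32²)·1] / (σ√T) = (-0.0606 + 0.0702) / 0.3200 = 0.0299 ⇒ 0.03
d₂ = 0.0299 − 0.3200 = -0.2901 ⇒ -0.29
Pr(exercise) under Q = N(−d₂) = N(0.29) = 0.6141

0.6141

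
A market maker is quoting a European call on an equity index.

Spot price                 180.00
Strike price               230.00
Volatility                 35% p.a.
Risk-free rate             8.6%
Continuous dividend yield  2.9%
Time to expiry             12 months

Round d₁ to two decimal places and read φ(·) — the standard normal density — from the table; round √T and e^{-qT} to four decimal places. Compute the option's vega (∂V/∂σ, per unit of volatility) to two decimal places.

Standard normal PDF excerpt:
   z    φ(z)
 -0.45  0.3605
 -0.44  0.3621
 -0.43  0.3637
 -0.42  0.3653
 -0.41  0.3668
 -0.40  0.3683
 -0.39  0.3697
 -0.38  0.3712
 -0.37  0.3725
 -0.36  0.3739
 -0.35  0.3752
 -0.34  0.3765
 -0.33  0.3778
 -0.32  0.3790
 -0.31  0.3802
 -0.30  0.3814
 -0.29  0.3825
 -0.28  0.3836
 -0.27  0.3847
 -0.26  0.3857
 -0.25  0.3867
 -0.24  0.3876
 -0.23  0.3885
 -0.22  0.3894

σ√T = 0.35 × 1.0000 = 0.3500
d₁ = [ln(180/230) + (0.086 − 0.029 + 0.35²/2)·1] / 0.3500 = [-0.2451 + 0.1182] / 0.3500 = -0.3625 ⇒ -0.36
√T = √1 = 1.0000
φ(d₁) = φ(-0.36) = 0.3739
e^(−qT) = e^(−0.029·1) = 0.9714
vega = S·e^(−qT)·φ(d₁)·√T = 180·0.9714·0.3739·1.0000 = 65.3772

65.38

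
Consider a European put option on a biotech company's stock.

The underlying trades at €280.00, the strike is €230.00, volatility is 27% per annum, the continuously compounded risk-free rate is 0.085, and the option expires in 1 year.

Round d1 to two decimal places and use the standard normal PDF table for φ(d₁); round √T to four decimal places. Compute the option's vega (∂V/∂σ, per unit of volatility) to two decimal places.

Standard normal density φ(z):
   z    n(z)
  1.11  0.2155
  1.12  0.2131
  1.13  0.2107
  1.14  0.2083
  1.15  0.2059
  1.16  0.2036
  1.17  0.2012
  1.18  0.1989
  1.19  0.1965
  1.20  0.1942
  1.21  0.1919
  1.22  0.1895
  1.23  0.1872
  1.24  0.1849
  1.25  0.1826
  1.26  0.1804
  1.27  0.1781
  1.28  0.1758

σ√T = 0.27·√1 = 0.2700
d₁ = [ln(280/230) + (0.085 + 0.27²/2)·1] / 0.2700 = [0.1967 + 0.1215] / 0.2700 = 1.1784 which rounds to 1.18
√T = √1 = 1.0000
φ(d₁) = φ(1.18) = 0.1989
vega = S·φ(d₁)·√T = 280·0.1989·1.0000 = 55.6920

55.69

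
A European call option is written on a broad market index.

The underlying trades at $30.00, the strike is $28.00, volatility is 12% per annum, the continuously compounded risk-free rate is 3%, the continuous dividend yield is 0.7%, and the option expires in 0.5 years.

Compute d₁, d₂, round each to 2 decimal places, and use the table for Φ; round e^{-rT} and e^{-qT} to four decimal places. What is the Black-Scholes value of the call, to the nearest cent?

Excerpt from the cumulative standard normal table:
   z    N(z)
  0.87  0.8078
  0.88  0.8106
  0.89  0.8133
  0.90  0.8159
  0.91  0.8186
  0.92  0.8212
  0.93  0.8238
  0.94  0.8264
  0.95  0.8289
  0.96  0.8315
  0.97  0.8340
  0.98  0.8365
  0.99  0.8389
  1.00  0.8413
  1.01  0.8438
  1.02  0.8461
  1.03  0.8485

σ√T = 0.12·√0.5 = 0.0849
ln(S/K) + (r − q + σ²/2)T = ln(30/28) + (0.03 − 0.007 + 0.12²/2)·0.5 = 0.0690 + 0.0151 = 0.0841
d₁ = 0.0841 / 0.0849 = 0.9910 → 0.99
d₂ = d₁ − σ√T = 0.9910 − 0.0849 = 0.9062 → 0.91
e^(−qT) = e^(−0.007·0.5) = 0.9965;  e^(−rT) = e^(−0.03·0.5) = 0.9851
N(d₁) = N(0.99) = 0.8389;  N(d₂) = N(0.91) = 0.8186
C = 30·0.9965·0.8389 − 28·0.9851·0.8186 = 25.0789 − 22.5793 = 2.4996

$2.50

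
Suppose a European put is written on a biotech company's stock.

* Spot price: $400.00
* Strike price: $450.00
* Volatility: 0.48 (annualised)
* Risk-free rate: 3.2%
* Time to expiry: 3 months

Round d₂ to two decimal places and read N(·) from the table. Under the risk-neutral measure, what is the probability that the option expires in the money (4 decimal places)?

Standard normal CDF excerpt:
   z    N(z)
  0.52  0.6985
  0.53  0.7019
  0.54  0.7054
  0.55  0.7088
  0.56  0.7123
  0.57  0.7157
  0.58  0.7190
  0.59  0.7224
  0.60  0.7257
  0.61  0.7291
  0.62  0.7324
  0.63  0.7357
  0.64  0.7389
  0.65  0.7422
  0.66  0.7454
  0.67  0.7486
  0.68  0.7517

σ√T = 0.48·√0.25 = 0.2400
ln(S/K) + (r + σ²/2)T = ln(400/450) + (0.032 + 0.48²/2)·0.25 = -0.1178 + 0.0368 = -0.0810
d₁ = -0.0810 / 0.2400 = -0.3374 → -0.34
d₂ = d₁ − σ√T = -0.3374 − 0.2400 = -0.5774 → -0.58
Risk-neutral Pr[S_T < K] = N(−d₂) = N(0.58) = 0.7190

0.7190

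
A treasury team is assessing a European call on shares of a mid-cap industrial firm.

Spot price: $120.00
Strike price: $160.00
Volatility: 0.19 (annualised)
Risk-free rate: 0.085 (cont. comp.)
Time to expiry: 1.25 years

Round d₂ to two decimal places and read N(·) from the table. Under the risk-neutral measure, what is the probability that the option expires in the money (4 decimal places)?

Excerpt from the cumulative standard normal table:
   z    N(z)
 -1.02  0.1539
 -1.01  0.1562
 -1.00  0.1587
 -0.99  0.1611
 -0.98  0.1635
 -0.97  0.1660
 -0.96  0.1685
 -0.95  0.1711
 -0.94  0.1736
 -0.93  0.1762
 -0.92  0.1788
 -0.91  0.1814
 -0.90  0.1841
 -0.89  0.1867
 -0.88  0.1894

0.1685

T = 1.25;  σ√T = 0.2124
d₁ = [ln(120/160) + (0.085 + ½·0.19²)·1.25] / (σ√T) = (-0.2877 + 0.1288) / 0.2124 = -0.7479 which rounds to -0.75
d₂ = -0.7479 − 0.2124 = -0.9603 which rounds to -0.96
Risk-neutral Pr[S_T > K] = N(d₂) = N(-0.96) = 0.1685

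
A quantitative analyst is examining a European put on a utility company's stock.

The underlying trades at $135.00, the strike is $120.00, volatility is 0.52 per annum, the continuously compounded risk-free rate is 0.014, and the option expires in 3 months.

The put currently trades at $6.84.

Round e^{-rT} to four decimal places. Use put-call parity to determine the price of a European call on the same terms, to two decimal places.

e^(−rT) = e^(−0.014·0.25) = 0.9965
Put-call parity: C − P = S − K·e^(−rT) = 135 − 120·0.9965 = 135 − 119.5800 = 15.4200
C = P + (C − P) = 6.84 + (15.4200) = 22.2600

$22.26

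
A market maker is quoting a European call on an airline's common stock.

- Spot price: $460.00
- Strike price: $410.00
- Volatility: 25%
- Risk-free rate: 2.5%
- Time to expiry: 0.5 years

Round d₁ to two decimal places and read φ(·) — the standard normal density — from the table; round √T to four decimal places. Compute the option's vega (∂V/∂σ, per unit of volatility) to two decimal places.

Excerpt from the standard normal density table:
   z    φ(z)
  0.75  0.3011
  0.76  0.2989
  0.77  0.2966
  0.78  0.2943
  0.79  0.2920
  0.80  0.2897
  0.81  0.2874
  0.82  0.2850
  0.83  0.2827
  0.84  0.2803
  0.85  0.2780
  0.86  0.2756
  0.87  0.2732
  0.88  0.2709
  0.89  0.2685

93.48

T = 0.5;  σ√T = 0.1768
d₁ = [ln(460/410) + (0.025 + 0.25²/2)·0.5] / 0.1768 = [0.1151 + 0.0281] / 0.1768 = 0.8100 → 0.81
√T = √0.5 = 0.7071
φ(d₁) = φ(0.81) = 0.2874
vega = S·φ(d₁)·√T = 460·0.2874·0.7071 = 93.4814
(Vega is the same for a European call and put with the same parameters.)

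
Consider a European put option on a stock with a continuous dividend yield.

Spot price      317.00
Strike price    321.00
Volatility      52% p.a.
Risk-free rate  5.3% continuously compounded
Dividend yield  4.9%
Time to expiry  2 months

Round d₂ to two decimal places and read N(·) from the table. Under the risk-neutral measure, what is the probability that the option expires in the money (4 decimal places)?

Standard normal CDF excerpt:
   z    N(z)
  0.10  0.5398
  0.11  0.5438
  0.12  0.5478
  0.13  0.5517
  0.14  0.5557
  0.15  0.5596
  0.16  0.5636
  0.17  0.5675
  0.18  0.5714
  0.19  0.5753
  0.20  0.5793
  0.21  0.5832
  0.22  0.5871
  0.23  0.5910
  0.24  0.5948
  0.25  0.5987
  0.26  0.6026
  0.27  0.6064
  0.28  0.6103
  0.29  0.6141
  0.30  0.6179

0.5636

T = 0.1667;  σ√T = 0.2123
ln(S/K) + (r − q + σ²/2)T = ln(317/321) + (0.053 − 0.049 + 0.52²/2)·0.1667 = -0.0125 + 0.0232 = 0.0107
d₁ = 0.0107 / 0.2123 = 0.0502 which rounds to 0.05
d₂ = d₁ − σ√T = 0.0502 − 0.2123 = -0.1621 which rounds to -0.16
Pr(exercise) under Q = N(−d₂) = N(0.16) = 0.5636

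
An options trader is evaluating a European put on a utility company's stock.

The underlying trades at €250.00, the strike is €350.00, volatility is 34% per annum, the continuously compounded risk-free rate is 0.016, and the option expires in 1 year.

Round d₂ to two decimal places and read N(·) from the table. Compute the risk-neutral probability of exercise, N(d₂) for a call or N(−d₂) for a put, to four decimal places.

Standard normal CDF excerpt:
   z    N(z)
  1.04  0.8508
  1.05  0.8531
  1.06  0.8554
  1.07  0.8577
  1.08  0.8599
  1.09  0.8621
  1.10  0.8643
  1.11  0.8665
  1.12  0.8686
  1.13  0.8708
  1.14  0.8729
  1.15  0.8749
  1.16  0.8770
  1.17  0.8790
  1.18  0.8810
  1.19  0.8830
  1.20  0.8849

0.8665

σ√T = 0.34·√1 = 0.3400
d₁ = [ln(250/350) + (0.016 + 0.34²/2)·1] / 0.3400 = [-0.3365 + 0.0738] / 0.3400 = -0.7726 which rounds to -0.77
d₂ = d₁ − σ√T = -0.7726 − 0.3400 = -1.1126 which rounds to -1.11
Risk-neutral Pr[S_T < K] = N(−d₂) = N(1.11) = 0.8665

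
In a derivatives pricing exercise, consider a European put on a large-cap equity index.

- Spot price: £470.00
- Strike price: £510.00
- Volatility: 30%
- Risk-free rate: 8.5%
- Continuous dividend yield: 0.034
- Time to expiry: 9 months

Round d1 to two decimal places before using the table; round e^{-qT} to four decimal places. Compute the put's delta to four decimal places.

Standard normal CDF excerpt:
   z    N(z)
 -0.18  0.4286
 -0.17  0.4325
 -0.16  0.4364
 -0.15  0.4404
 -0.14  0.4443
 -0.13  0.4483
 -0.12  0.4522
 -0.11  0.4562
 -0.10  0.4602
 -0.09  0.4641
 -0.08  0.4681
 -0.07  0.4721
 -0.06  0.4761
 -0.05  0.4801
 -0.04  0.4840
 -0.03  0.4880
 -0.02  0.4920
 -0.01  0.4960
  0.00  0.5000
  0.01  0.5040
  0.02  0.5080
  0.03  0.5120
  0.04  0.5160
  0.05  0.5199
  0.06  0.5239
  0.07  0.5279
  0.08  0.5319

σ√T = 0.3·√0.75 = 0.2598
d₁ = [ln(470/510) + (0.085 − 0.034 + 0.3²/2)·0.75] / 0.2598 = [-0.0817 + 0.0720] / 0.2598 = -0.0373 ⇒ -0.04
N(d₁) = N(-0.04) = 0.4840
Δ_put = e^(−qT)·(N(d₁) − 1) = 0.9748·(0.4840 − 1) = -0.5030

-0.5030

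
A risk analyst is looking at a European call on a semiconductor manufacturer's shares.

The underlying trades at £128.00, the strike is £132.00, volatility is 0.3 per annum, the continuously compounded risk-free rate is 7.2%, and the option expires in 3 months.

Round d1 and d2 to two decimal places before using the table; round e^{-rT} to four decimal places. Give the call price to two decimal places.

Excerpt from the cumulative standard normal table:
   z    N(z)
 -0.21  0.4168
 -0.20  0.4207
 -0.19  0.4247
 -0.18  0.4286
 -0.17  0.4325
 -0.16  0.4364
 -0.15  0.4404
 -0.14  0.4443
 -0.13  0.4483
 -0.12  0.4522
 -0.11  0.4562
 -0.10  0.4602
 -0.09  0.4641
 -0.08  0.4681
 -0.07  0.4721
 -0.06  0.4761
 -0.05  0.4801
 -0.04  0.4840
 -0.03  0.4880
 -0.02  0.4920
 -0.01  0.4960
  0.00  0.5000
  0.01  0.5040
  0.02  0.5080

£6.91

σ√T = 0.3·√0.25 = 0.1500
d₁ = [ln(128/132) + (0.072 + ½·0.3²)·0.25] / (σ√T) = (-0.0308 + 0.0292) / 0.1500 = -0.0101 which rounds to -0.01
d₂ = -0.0101 − 0.1500 = -0.1601 which rounds to -0.16
e^(−rT) = e^(−0.072·0.25) = 0.9822
C = 128·N(-0.01) − 132·0.9822·N(-0.16) = 128·0.4960 − 132·0.9822·0.4364 = 63.4880 − 56.5794 = 6.9086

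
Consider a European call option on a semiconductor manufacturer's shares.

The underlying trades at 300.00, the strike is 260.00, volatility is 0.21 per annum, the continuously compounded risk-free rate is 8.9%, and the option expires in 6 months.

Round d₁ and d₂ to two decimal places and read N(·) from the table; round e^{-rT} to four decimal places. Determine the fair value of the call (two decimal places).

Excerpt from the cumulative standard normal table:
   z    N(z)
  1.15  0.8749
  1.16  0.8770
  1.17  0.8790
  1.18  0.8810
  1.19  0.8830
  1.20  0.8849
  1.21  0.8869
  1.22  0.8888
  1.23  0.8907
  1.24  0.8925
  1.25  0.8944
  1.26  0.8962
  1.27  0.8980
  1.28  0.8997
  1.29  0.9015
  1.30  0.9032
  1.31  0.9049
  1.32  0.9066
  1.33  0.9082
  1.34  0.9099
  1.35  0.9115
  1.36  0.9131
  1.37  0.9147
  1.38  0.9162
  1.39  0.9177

T = 0.5;  σ√T = 0.1485
d₁ = [ln(300/260) + (0.089 + ½·0.21²)·0.5] / (σ√T) = (0.1431 + 0.0555) / 0.1485 = 1.3376 which rounds to 1.34
d₂ = 1.3376 − 0.1485 = 1.1891 which rounds to 1.19
exp(−rT) = exp(−0.089·0.5) = 0.9565
C = 300·N(1.34) − 260·0.9565·N(1.19) = 300·0.9099 − 260·0.9565·0.8830 = 272.9700 − 219.5933 = 53.3767

53.38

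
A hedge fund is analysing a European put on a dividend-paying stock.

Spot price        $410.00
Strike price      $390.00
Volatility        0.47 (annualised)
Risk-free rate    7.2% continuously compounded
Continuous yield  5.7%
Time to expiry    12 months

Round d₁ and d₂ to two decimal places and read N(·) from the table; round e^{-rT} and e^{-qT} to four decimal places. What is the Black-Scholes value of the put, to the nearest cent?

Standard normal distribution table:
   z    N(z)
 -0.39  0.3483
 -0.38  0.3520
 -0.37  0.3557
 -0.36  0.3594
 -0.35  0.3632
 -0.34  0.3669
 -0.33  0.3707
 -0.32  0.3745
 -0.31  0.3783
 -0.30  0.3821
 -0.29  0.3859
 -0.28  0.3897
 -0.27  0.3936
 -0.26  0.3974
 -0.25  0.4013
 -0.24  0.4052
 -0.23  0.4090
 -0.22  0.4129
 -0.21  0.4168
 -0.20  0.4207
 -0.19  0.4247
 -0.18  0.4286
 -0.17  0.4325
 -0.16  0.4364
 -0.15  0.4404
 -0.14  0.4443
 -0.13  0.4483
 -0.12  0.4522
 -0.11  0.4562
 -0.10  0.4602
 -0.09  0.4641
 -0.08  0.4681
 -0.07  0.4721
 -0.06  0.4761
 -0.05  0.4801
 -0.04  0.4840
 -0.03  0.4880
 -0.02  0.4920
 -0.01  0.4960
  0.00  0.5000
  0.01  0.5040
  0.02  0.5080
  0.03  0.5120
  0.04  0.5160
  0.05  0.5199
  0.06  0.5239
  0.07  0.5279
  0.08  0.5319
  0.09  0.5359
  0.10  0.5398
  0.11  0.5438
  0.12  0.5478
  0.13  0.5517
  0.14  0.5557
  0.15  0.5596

σ√T = 0.47·√1 = 0.4700
d₁ = [ln(410/390) + (0.072 − 0.057 + 0.47²/2)·1] / 0.4700 = [0.0500 + 0.1254] / 0.4700 = 0.3733 → 0.37
d₂ = d₁ − σ√T = 0.3733 − 0.4700 = -0.0967 → -0.10
e^(−qT) = e^(−0.057·1) = 0.9446;  e^(−rT) = e^(−0.072·1) = 0.9305
P = 390·0.9305·N(0.10) − 410·0.9446·N(-0.37) = 390·0.9305·0.5398 − 410·0.9446·0.3557 = 195.8907 − 137.7576 = 58.1331

$58.13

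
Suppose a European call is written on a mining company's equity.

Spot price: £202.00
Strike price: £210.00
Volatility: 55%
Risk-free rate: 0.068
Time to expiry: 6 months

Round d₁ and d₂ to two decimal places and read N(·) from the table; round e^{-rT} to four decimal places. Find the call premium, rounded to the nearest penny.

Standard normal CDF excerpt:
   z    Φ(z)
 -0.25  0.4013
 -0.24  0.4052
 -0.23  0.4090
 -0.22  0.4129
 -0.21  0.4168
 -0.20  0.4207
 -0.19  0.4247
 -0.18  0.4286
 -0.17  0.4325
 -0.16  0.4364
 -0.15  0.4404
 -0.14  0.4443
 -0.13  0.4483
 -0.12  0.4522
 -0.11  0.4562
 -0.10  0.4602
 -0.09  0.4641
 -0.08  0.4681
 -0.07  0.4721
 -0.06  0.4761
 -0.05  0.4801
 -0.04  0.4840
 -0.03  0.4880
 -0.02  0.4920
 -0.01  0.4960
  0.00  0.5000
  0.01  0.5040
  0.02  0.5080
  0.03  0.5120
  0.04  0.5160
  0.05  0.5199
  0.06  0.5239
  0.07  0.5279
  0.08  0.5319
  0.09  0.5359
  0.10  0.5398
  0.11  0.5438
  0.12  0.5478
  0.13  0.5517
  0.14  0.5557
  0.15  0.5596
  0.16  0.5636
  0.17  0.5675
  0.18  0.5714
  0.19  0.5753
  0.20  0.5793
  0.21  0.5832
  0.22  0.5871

σ√T = 0.55 × 0.7071 = 0.3889
d₁ = [ln(202/210) + (0.068 + 0.55²/2)·0.5] / 0.3889 = [-0.0388 + 0.1096] / 0.3889 = 0.1820 which rounds to 0.18
d₂ = d₁ − σ√T = 0.1820 − 0.3889 = -0.2069 which rounds to -0.21
exp(−rT) = exp(−0.068·0.5) = 0.9666
N(d₁) = N(0.18) = 0.5714;  N(d₂) = N(-0.21) = 0.4168
C = 202·0.5714 − 210·0.9666·0.4168 = 115.4228 − 84.6046 = 30.8182

£30.82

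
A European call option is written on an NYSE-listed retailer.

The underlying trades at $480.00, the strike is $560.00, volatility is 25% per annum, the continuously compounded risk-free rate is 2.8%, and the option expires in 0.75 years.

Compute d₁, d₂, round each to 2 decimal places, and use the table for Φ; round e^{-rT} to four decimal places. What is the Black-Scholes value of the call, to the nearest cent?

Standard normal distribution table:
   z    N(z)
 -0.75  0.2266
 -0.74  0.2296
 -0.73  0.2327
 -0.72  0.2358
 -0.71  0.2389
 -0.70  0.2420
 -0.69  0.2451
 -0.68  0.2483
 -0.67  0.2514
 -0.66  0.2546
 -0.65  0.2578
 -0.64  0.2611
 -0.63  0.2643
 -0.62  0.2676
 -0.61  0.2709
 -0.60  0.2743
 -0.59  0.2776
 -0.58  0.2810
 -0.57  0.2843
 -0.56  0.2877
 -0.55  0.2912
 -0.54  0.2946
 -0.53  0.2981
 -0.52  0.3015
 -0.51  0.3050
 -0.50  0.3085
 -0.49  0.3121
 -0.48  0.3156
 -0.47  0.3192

$17.10

σ√T = 0.25·√0.75 = 0.2165
d₁ = [ln(480/560) + (0.028 + 0.25²/2)·0.75] / 0.2165 = [-0.1542 + 0.0444] / 0.2165 = -0.5067 → -0.51
d₂ = d₁ − σ√T = -0.5067 − 0.2165 = -0.7232 → -0.72
e^(−rT) = e^(−0.028·0.75) = 0.9792
N(d₁) = N(-0.51) = 0.3050;  N(d₂) = N(-0.72) = 0.2358
C = 480·0.3050 − 560·0.9792·0.2358 = 146.4000 − 129.3014 = 17.0986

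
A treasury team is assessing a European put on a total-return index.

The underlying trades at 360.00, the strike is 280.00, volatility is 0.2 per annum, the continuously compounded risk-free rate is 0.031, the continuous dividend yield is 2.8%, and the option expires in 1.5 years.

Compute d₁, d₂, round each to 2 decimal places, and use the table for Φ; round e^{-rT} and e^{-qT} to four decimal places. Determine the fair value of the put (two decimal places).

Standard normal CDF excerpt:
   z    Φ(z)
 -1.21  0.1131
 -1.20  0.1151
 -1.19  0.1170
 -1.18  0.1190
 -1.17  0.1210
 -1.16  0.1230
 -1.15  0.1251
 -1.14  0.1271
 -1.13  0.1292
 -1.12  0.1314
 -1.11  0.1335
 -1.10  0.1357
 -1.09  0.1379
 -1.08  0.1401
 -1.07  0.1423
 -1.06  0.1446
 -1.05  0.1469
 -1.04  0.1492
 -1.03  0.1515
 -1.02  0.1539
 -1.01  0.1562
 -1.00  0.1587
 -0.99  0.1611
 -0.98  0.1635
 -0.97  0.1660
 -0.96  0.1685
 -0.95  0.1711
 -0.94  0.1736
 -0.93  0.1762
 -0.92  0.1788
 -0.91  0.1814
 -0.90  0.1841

6.02

σ√T = 0.2·√1.5 = 0.2449
ln(S/K) + (r − q + σ²/2)T = ln(360/280) + (0.031 − 0.028 + 0.2²/2)·1.5 = 0.2513 + 0.0345 = 0.2858
d₁ = 0.2858 / 0.2449 = 1.1668 → 1.17
d₂ = d₁ − σ√T = 1.1668 − 0.2449 = 0.9219 → 0.92
e^(−qT) = e^(−0.028·1.5) = 0.9589;  e^(−rT) = e^(−0.031·1.5) = 0.9546
N(−d₂) = N(-0.92) = 0.1788;  N(−d₁) = N(-1.17) = 0.1210
P = 280·0.9546·0.1788 − 360·0.9589·0.1210 = 47.7911 − 41.7697 = 6.0214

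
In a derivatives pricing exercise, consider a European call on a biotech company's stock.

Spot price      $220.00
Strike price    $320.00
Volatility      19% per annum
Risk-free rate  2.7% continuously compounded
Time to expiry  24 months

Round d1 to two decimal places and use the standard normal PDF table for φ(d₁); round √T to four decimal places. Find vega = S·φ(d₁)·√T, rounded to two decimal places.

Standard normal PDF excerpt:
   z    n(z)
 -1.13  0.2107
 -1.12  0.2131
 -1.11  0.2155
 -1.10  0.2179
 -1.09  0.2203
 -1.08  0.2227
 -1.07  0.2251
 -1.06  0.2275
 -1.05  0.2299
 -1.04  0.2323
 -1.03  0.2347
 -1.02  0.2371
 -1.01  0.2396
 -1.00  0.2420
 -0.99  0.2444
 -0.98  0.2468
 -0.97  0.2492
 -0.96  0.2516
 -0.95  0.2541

T = 2;  σ√T = 0.2687
d₁ = [ln(220/320) + (0.027 + 0.19²/2)·2] / 0.2687 = [-0.3747 + 0.0901] / 0.2687 = -1.0591 ≈ -1.06
√T = √2 = 1.4142
φ(d₁) = φ(-1.06) = 0.2275
vega = S·φ(d₁)·√T = 220·0.2275·1.4142 = 70.7807
(The put has the same vega.)

70.78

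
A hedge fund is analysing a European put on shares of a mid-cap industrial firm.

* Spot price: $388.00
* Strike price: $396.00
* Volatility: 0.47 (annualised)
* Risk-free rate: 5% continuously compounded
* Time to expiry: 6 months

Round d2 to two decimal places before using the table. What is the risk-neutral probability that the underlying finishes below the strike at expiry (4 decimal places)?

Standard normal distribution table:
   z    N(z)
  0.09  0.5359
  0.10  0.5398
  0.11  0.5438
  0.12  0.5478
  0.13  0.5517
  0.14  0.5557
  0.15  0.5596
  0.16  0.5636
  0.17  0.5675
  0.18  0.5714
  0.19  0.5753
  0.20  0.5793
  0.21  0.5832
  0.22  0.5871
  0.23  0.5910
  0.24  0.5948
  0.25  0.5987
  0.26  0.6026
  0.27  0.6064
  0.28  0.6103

0.5596

σ√T = 0.47·√0.5 = 0.3323
d₁ = [ln(388/396) + (0.05 + ½·0.47²)·0.5] / (σ√T) = (-0.0204 + 0.0802) / 0.3323 = 0.1800 ⇒ 0.18
d₂ = 0.1800 − 0.3323 = -0.1524 ⇒ -0.15
Risk-neutral Pr[S_T < K] = N(−d₂) = N(0.15) = 0.5596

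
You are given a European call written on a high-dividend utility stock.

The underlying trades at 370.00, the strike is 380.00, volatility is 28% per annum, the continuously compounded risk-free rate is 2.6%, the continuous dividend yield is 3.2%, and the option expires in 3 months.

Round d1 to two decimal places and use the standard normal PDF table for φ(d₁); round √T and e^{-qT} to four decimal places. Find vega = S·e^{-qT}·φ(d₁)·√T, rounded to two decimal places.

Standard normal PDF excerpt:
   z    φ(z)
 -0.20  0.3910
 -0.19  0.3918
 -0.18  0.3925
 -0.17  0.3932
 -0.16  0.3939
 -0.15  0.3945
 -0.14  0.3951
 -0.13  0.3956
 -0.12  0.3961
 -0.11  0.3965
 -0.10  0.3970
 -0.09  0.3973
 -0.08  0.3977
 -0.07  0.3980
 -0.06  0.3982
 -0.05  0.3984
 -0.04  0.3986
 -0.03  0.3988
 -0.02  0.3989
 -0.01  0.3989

σ√T = 0.28·√0.25 = 0.1400
d₁ = [ln(370/380) + (0.026 − 0.032 + ½·0.28²)·0.25] / (σ√T) = (-0.0267 + 0.0083) / 0.1400 = -0.1312 ⇒ -0.13
√T = √0.25 = 0.5000
φ(d₁) = φ(-0.13) = 0.3956
exp(−qT) = exp(−0.032·0.25) = 0.9920
vega = S·exp(−qT)·φ(d₁)·√T = 370·0.9920·0.3956·0.5000 = 72.6005

72.60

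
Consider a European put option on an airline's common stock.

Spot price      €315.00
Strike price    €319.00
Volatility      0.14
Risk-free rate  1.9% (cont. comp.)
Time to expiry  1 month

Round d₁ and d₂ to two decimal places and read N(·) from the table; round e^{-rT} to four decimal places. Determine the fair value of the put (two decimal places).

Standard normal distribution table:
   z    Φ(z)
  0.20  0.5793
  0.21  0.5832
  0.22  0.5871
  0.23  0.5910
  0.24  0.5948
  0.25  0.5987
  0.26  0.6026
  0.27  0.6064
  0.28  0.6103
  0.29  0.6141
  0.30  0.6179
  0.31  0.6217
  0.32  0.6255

€6.99

σ√T = 0.14·√0.08333 = 0.0404
ln(S/K) + (r + σ²/2)T = ln(315/319) + (0.019 + 0.14²/2)·0.08333 = -0.0126 + 0.0024 = -0.0102
d₁ = -0.0102 / 0.0404 = -0.2528 ⇒ -0.25
d₂ = d₁ − σ√T = -0.2528 − 0.0404 = -0.2933 ⇒ -0.29
e^(−rT) = e^(−0.019·0.08333) = 0.9984
P = 319·0.9984·N(0.29) − 315·N(0.25) = 319·0.9984·0.6141 − 315·0.5987 = 195.5845 − 188.5905 = 6.9940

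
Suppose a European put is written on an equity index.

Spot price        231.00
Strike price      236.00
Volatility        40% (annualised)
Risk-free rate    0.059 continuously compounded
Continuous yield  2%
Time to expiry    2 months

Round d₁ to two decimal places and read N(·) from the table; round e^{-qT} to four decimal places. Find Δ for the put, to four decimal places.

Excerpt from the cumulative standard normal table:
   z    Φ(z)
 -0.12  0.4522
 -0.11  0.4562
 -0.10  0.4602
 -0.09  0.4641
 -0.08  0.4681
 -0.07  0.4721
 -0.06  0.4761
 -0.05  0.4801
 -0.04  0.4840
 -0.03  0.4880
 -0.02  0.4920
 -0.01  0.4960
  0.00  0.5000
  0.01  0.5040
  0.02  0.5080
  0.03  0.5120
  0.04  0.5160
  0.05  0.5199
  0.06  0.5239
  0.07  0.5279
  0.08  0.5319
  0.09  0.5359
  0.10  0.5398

T = 0.1667;  σ√T = 0.1633
d₁ = [ln(231/236) + (0.059 − 0.02 + 0.4²/2)·0.1667] / 0.1633 = [-0.0214 + 0.0198] / 0.1633 = -0.0097 which rounds to -0.01
N(d₁) = N(-0.01) = 0.4960
Δ_put = exp(−qT)·(N(d₁) − 1) = 0.9967·(0.4960 − 1) = -0.5023

-0.5023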